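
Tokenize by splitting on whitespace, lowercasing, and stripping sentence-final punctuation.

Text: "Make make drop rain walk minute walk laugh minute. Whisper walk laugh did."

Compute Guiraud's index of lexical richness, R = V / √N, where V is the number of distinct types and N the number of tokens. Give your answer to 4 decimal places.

2.2188

N = 13, V = 8.
√N = 3.605551
R = 8 / 3.605551 = 2.2188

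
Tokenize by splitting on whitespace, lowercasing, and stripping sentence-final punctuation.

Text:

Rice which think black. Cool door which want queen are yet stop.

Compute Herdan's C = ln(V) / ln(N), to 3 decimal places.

0.965

N = 12, V = 11.
ln(V) = 2.397895, ln(N) = 2.484907
C = 2.397895 / 2.484907 = 0.965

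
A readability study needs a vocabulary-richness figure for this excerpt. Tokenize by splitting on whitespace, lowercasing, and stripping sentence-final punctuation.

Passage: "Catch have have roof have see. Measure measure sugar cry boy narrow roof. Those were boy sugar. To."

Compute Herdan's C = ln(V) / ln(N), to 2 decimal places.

N = 18, V = 12.
ln(V) = 2.484907, ln(N) = 2.890372
C = 2.484907 / 2.890372 = 0.86

0.86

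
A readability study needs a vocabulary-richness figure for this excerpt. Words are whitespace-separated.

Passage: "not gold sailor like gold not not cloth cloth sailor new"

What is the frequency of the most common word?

Frequencies: not:3, gold:2, sailor:2, cloth:2, like:1, new:1
Most common: 'not' with frequency 3.

3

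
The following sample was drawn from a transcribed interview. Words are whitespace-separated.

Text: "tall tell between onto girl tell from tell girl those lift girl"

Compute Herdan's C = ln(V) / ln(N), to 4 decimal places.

0.8368

N = 12, V = 8.
ln(V) = 2.079442, ln(N) = 2.484907
C = 2.079442 / 2.484907 = 0.8368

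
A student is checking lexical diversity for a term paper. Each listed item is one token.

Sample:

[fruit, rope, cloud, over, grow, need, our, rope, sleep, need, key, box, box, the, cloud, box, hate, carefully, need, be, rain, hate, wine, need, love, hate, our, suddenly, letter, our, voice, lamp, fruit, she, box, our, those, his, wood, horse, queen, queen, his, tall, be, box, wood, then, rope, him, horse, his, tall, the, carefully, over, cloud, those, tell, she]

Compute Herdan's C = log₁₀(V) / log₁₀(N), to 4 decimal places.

0.8387

N = 60, V = 31.
log₁₀(V) = 1.491362, log₁₀(N) = 1.778151
C = 1.491362 / 1.778151 = 0.8387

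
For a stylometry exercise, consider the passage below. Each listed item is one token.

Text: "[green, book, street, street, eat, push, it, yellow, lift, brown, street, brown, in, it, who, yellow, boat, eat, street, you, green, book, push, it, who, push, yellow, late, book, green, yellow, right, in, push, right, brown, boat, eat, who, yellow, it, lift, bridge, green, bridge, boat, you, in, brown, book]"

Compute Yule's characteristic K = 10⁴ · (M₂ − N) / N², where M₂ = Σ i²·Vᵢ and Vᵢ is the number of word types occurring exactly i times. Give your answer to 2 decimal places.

Frequencies: yellow:5, green:4, book:4, street:4, push:4, it:4, brown:4, eat:3, in:3, who:3, boat:3, lift:2, you:2, right:2, bridge:2, late:1
N = 50. Frequency spectrum: V_1=1, V_2=4, V_3=4, V_4=6, V_5=1
M₂ = 1²·1 + 2²·4 + 3²·4 + 4²·6 + 5²·1 = 174
K = 10000 × (174 − 50) / 50² = 496.00

496.00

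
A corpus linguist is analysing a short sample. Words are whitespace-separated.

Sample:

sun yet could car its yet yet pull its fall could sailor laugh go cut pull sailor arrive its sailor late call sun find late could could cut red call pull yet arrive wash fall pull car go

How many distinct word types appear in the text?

Distinct types: {arrive, call, car, could, cut, fall, find, go, its, late, laugh, pull, red, sailor, sun, wash, yet}
V = 17

17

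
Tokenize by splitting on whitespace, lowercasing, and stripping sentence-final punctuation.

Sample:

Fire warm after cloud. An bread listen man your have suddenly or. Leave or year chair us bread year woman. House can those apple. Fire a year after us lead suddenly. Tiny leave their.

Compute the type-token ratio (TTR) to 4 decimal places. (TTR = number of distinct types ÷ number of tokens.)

N = 34 tokens, V = 25 types.
TTR = V / N = 25 / 34 = 0.7353

0.7353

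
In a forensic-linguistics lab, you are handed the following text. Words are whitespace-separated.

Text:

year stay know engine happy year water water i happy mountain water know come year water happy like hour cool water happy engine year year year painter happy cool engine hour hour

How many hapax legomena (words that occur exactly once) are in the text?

Frequencies: year:6, happy:5, water:5, engine:3, hour:3, know:2, cool:2, stay:1, i:1, mountain:1, come:1, like:1, painter:1
Hapax (freq=1): come, i, like, mountain, painter, stay

6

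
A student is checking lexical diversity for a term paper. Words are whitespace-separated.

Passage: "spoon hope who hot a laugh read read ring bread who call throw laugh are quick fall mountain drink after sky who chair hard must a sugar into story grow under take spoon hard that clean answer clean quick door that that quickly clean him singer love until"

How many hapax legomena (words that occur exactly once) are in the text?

Frequencies: who:3, that:3, clean:3, spoon:2, a:2, laugh:2, read:2, quick:2, hard:2, hope:1, hot:1, ring:1, bread:1, call:1, throw:1, are:1, fall:1, mountain:1, drink:1, after:1, … (16 more, each freq 1)
Hapax (freq=1): after, answer, are, bread, call, chair, door, drink, fall, grow, him, hope, hot, into, love, mountain, must, quickly, ring, singer, sky, story, sugar, take, throw, under, until

27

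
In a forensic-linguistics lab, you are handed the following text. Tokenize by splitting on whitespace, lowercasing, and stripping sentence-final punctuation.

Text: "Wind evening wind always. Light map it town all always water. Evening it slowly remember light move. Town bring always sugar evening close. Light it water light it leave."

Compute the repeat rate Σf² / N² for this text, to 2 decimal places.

Frequencies: light:4, it:4, evening:3, always:3, wind:2, town:2, water:2, map:1, all:1, slowly:1, remember:1, move:1, bring:1, sugar:1, close:1, leave:1
Σf² = 71; N² = 841
Repeat rate = 71 / 841 = 0.08

0.08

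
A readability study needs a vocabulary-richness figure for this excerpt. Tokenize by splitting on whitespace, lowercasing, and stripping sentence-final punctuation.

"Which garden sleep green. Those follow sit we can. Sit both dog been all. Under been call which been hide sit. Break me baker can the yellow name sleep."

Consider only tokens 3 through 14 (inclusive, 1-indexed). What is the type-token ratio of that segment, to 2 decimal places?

Segment tokens 3–14: sleep, green, those, follow, sit, we, can, sit, both, dog, been, all
Segment N = 12, segment V = 11.
TTR = 11 / 12 = 0.92

0.92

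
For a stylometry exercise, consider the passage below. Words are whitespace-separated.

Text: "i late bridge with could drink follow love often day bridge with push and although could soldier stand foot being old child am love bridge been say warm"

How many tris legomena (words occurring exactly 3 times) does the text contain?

1

Frequencies: bridge:3, with:2, could:2, love:2, i:1, late:1, drink:1, follow:1, often:1, day:1, push:1, and:1, although:1, soldier:1, stand:1, foot:1, being:1, old:1, child:1, am:1, … (3 more, each freq 1)
Words with frequency 3: bridge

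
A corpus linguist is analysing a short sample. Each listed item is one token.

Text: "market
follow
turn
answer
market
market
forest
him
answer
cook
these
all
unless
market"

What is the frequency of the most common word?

4

Frequencies: market:4, answer:2, follow:1, turn:1, forest:1, him:1, cook:1, these:1, all:1, unless:1
Most common: 'market' with frequency 4.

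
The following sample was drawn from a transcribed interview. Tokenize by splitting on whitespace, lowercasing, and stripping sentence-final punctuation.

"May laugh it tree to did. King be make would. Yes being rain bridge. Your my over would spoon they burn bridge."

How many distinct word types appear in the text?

Distinct types: {be, being, bridge, burn, did, it, king, laugh, make, may, my, over, rain, spoon, they, to, tree, would, yes, your}
V = 20

20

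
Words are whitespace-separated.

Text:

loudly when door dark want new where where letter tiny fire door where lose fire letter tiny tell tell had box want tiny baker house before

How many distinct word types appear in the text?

Distinct types: {baker, before, box, dark, door, fire, had, house, letter, lose, loudly, new, tell, tiny, want, when, where}
V = 17

17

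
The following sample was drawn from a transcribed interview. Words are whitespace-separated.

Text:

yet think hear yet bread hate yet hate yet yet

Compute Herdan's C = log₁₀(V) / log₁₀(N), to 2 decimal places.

N = 10, V = 5.
log₁₀(V) = 0.698970, log₁₀(N) = 1.000000
C = 0.698970 / 1.000000 = 0.70

0.70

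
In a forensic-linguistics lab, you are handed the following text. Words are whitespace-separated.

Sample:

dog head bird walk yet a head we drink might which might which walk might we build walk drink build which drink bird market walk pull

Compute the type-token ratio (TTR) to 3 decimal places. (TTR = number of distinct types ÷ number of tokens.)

0.500

N = 26 tokens, V = 13 types.
TTR = V / N = 13 / 26 = 0.500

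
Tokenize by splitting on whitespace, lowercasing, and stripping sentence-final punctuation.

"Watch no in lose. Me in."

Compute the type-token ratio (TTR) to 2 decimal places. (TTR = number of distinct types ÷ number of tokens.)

N = 6 tokens, V = 5 types.
TTR = V / N = 5 / 6 = 0.83

0.83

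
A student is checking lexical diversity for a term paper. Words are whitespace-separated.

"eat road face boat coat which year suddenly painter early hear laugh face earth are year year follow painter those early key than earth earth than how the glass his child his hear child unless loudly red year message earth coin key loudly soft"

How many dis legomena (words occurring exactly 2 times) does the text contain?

9

Frequencies: year:4, earth:4, face:2, painter:2, early:2, hear:2, key:2, than:2, his:2, child:2, loudly:2, eat:1, road:1, boat:1, coat:1, which:1, suddenly:1, laugh:1, are:1, follow:1, … (9 more, each freq 1)
Words with frequency 2: child, early, face, hear, his, key, loudly, painter, than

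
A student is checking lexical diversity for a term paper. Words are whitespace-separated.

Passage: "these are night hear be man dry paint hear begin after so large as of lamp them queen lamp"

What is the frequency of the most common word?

Frequencies: hear:2, lamp:2, these:1, are:1, night:1, be:1, man:1, dry:1, paint:1, begin:1, after:1, so:1, large:1, as:1, of:1, them:1, queen:1
Most common: 'hear' with frequency 2.

2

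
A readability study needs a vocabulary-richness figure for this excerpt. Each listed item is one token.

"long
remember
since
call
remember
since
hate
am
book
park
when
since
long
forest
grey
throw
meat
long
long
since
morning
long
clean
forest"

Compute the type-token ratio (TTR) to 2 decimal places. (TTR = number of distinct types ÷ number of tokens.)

0.63

N = 24 tokens, V = 15 types.
TTR = V / N = 15 / 24 = 0.63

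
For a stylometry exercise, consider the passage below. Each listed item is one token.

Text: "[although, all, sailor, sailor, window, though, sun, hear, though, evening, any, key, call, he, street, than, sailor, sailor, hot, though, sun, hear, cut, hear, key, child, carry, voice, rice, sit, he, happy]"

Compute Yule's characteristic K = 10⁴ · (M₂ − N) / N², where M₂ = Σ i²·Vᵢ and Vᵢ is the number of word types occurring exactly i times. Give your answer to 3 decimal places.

Frequencies: sailor:4, though:3, hear:3, sun:2, key:2, he:2, although:1, all:1, window:1, evening:1, any:1, call:1, street:1, than:1, hot:1, cut:1, child:1, carry:1, voice:1, rice:1, … (2 more, each freq 1)
N = 32. Frequency spectrum: V_1=16, V_2=3, V_3=2, V_4=1
M₂ = 1²·16 + 2²·3 + 3²·2 + 4²·1 = 62
K = 10000 × (62 − 32) / 32² = 292.969

292.969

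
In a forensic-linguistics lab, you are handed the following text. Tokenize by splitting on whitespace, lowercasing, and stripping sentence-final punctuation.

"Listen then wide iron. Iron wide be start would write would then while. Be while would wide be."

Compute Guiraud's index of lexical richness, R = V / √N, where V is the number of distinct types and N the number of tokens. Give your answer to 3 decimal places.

2.121

N = 18, V = 9.
√N = 4.242641
R = 9 / 4.242641 = 2.121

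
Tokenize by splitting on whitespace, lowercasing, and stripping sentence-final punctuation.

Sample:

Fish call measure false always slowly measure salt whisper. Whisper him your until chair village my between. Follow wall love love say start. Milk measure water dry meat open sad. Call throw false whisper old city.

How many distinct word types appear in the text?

29

Distinct types: {always, between, call, chair, city, dry, false, fish, follow, him, love, measure, meat, milk, my, old, open, sad, salt, say, slowly, start, throw, until, village, wall, water, whisper, your}
V = 29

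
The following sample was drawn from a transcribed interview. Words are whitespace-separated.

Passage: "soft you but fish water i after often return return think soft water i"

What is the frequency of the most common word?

2

Frequencies: soft:2, water:2, i:2, return:2, you:1, but:1, fish:1, after:1, often:1, think:1
Most common: 'soft' with frequency 2.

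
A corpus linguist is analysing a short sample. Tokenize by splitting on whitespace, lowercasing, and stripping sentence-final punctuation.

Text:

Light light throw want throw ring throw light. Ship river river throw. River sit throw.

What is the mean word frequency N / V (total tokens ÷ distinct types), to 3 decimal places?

2.143

N = 15 tokens, V = 7 types.
Mean frequency = N / V = 15 / 7 = 2.143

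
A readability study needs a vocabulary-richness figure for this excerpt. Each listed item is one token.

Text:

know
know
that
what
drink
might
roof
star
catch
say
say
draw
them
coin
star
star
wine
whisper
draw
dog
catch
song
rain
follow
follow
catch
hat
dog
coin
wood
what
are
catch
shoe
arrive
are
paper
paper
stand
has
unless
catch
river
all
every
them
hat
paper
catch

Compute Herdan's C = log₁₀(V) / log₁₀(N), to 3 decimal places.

0.874

N = 49, V = 30.
log₁₀(V) = 1.477121, log₁₀(N) = 1.690196
C = 1.477121 / 1.690196 = 0.874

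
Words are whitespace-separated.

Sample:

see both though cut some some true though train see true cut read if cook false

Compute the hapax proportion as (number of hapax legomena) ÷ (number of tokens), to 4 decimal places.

Frequencies: see:2, though:2, cut:2, some:2, true:2, both:1, train:1, read:1, if:1, cook:1, false:1
Hapax count = 6; token count = 16.
Ratio = 6 / 16 = 0.3750

0.3750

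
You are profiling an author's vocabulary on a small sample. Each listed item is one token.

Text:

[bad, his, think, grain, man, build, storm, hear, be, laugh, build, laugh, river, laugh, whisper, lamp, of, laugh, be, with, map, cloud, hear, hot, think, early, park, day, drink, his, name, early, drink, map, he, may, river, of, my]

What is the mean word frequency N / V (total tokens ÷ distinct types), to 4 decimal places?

N = 39 tokens, V = 26 types.
Mean frequency = N / V = 39 / 26 = 1.5000

1.5000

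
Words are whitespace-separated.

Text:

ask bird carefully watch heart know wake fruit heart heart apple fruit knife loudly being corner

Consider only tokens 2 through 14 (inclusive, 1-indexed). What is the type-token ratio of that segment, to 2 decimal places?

Segment tokens 2–14: bird, carefully, watch, heart, know, wake, fruit, heart, heart, apple, fruit, knife, loudly
Segment N = 13, segment V = 10.
TTR = 10 / 13 = 0.77

0.77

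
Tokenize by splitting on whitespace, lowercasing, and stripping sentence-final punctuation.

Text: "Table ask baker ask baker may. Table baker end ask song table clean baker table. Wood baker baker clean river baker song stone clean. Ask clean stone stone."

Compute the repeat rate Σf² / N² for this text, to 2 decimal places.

Frequencies: baker:7, table:4, ask:4, clean:4, stone:3, song:2, may:1, end:1, wood:1, river:1
Σf² = 114; N² = 784
Repeat rate = 114 / 784 = 0.15

0.15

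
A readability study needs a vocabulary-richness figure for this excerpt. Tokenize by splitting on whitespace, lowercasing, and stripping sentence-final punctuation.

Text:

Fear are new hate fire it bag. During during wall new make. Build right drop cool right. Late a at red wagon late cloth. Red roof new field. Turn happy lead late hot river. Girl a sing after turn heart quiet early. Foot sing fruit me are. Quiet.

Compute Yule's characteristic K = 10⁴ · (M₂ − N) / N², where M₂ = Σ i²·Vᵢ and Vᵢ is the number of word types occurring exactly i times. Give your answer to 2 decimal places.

Frequencies: new:3, late:3, are:2, during:2, right:2, a:2, red:2, turn:2, sing:2, quiet:2, fear:1, hate:1, fire:1, it:1, bag:1, wall:1, make:1, build:1, drop:1, cool:1, … (16 more, each freq 1)
N = 48. Frequency spectrum: V_1=26, V_2=8, V_3=2
M₂ = 1²·26 + 2²·8 + 3²·2 = 76
K = 10000 × (76 − 48) / 48² = 121.53

121.53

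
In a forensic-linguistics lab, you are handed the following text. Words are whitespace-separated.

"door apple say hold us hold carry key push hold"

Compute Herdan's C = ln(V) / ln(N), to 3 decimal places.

0.903

N = 10, V = 8.
ln(V) = 2.079442, ln(N) = 2.302585
C = 2.079442 / 2.302585 = 0.903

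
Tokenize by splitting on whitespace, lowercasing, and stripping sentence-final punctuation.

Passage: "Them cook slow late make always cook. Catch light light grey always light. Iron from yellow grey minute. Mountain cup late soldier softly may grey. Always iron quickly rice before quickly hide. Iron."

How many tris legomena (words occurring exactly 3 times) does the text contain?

Frequencies: always:3, light:3, grey:3, iron:3, cook:2, late:2, quickly:2, them:1, slow:1, make:1, catch:1, from:1, yellow:1, minute:1, mountain:1, cup:1, soldier:1, softly:1, may:1, rice:1, … (2 more, each freq 1)
Words with frequency 3: always, grey, iron, light

4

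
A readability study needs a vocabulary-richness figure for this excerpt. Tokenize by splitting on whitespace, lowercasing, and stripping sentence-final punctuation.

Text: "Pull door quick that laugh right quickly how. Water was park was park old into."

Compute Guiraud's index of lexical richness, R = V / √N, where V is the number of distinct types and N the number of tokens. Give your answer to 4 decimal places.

N = 15, V = 13.
√N = 3.872983
R = 13 / 3.872983 = 3.3566

3.3566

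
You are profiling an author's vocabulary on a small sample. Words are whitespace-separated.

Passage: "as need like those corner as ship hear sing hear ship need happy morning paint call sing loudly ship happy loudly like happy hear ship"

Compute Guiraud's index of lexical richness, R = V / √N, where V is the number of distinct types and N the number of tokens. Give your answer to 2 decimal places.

2.60

N = 25, V = 13.
√N = 5.000000
R = 13 / 5.000000 = 2.60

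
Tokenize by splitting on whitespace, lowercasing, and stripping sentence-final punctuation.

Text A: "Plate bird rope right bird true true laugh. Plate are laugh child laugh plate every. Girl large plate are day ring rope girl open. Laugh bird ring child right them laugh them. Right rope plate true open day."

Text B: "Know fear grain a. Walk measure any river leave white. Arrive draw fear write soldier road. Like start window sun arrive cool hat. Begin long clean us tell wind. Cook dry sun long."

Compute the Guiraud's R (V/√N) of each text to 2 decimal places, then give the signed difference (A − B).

-2.62

A: V=15, N=38, R=2.43
B: V=29, N=33, R=5.05
Difference = 2.43 − 5.05 = -2.62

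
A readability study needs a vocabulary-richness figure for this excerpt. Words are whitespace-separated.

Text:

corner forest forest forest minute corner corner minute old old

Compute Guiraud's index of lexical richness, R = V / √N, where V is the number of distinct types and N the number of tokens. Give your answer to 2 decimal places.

N = 10, V = 4.
√N = 3.162278
R = 4 / 3.162278 = 1.26

1.26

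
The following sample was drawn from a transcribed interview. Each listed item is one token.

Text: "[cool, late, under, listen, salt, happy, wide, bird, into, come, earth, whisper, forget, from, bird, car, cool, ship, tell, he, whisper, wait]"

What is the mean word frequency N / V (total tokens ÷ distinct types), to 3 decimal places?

1.158

N = 22 tokens, V = 19 types.
Mean frequency = N / V = 22 / 19 = 1.158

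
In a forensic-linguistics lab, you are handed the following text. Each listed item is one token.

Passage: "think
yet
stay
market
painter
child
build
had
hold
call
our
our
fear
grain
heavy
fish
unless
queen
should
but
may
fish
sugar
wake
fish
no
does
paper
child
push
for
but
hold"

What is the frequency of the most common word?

Frequencies: fish:3, child:2, hold:2, our:2, but:2, think:1, yet:1, stay:1, market:1, painter:1, build:1, had:1, call:1, fear:1, grain:1, heavy:1, unless:1, queen:1, should:1, may:1, … (7 more, each freq 1)
Most common: 'fish' with frequency 3.

3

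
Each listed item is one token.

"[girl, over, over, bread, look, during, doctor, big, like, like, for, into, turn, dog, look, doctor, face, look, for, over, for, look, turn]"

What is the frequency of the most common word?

Frequencies: look:4, over:3, for:3, doctor:2, like:2, turn:2, girl:1, bread:1, during:1, big:1, into:1, dog:1, face:1
Most common: 'look' with frequency 4.

4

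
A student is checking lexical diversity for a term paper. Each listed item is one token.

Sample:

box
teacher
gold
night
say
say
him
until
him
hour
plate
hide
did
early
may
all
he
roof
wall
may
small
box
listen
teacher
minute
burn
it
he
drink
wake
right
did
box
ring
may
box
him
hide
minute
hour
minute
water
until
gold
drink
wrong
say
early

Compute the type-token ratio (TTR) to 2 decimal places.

N = 48 tokens, V = 28 types.
TTR = V / N = 28 / 48 = 0.58

0.58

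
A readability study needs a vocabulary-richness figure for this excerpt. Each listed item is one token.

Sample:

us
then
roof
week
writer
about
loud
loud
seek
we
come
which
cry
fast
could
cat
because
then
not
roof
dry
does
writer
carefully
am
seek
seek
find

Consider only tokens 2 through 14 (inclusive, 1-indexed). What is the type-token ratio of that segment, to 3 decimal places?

0.923

Segment tokens 2–14: then, roof, week, writer, about, loud, loud, seek, we, come, which, cry, fast
Segment N = 13, segment V = 12.
TTR = 12 / 13 = 0.923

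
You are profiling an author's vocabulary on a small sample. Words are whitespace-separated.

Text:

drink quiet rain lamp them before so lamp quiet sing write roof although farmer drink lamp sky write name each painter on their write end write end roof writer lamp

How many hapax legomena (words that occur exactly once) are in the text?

14

Frequencies: lamp:4, write:4, drink:2, quiet:2, roof:2, end:2, rain:1, them:1, before:1, so:1, sing:1, although:1, farmer:1, sky:1, name:1, each:1, painter:1, on:1, their:1, writer:1
Hapax (freq=1): although, before, each, farmer, name, on, painter, rain, sing, sky, so, their, them, writer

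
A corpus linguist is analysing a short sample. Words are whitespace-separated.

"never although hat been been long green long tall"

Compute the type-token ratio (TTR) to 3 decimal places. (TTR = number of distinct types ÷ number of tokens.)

N = 9 tokens, V = 7 types.
TTR = V / N = 7 / 9 = 0.778

0.778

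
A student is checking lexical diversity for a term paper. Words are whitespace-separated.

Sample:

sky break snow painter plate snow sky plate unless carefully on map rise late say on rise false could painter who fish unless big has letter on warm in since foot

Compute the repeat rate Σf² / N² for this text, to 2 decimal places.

Frequencies: on:3, sky:2, snow:2, painter:2, plate:2, unless:2, rise:2, break:1, carefully:1, map:1, late:1, say:1, false:1, could:1, who:1, fish:1, big:1, has:1, letter:1, warm:1, … (3 more, each freq 1)
Σf² = 49; N² = 961
Repeat rate = 49 / 961 = 0.05

0.05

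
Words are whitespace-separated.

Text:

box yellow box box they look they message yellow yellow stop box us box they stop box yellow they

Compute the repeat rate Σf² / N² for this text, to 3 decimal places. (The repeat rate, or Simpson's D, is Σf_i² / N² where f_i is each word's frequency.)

Frequencies: box:6, yellow:4, they:4, stop:2, look:1, message:1, us:1
Σf² = 75; N² = 361
Repeat rate = 75 / 361 = 0.208

0.208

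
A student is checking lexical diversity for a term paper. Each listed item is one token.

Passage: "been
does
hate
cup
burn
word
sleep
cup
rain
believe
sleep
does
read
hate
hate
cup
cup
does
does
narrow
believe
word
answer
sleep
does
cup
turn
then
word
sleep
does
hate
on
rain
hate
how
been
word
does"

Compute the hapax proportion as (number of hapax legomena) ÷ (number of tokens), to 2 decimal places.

0.21

Frequencies: does:7, hate:5, cup:5, word:4, sleep:4, been:2, rain:2, believe:2, burn:1, read:1, narrow:1, answer:1, turn:1, then:1, on:1, how:1
Hapax count = 8; token count = 39.
Ratio = 8 / 39 = 0.21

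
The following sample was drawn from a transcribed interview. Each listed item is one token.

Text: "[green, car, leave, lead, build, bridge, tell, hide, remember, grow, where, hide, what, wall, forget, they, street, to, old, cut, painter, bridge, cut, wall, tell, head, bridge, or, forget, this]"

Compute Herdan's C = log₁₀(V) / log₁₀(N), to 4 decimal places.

0.9219

N = 30, V = 23.
log₁₀(V) = 1.361728, log₁₀(N) = 1.477121
C = 1.361728 / 1.477121 = 0.9219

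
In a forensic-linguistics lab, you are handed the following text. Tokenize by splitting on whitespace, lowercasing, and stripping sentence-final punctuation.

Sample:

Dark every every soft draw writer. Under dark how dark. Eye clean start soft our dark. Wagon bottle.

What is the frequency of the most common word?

4

Frequencies: dark:4, every:2, soft:2, draw:1, writer:1, under:1, how:1, eye:1, clean:1, start:1, our:1, wagon:1, bottle:1
Most common: 'dark' with frequency 4.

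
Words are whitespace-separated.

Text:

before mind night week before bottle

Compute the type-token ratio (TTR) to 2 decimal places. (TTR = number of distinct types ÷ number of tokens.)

N = 6 tokens, V = 5 types.
TTR = V / N = 5 / 6 = 0.83

0.83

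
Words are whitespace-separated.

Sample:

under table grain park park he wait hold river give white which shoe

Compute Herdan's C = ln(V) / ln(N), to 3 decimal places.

0.969

N = 13, V = 12.
ln(V) = 2.484907, ln(N) = 2.564949
C = 2.484907 / 2.564949 = 0.969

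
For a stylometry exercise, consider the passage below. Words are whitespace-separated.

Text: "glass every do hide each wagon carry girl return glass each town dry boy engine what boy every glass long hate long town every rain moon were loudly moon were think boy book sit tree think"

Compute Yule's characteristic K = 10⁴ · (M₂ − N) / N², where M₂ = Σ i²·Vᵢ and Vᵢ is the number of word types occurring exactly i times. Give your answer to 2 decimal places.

231.48

Frequencies: glass:3, every:3, boy:3, each:2, town:2, long:2, moon:2, were:2, think:2, do:1, hide:1, wagon:1, carry:1, girl:1, return:1, dry:1, engine:1, what:1, hate:1, rain:1, … (4 more, each freq 1)
N = 36. Frequency spectrum: V_1=15, V_2=6, V_3=3
M₂ = 1²·15 + 2²·6 + 3²·3 = 66
K = 10000 × (66 − 36) / 36² = 231.48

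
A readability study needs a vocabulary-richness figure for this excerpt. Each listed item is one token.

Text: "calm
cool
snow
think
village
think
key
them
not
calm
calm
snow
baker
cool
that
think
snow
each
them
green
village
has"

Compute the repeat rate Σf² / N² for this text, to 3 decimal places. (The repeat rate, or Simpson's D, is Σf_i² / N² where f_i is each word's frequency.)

0.095

Frequencies: calm:3, snow:3, think:3, cool:2, village:2, them:2, key:1, not:1, baker:1, that:1, each:1, green:1, has:1
Σf² = 46; N² = 484
Repeat rate = 46 / 484 = 0.095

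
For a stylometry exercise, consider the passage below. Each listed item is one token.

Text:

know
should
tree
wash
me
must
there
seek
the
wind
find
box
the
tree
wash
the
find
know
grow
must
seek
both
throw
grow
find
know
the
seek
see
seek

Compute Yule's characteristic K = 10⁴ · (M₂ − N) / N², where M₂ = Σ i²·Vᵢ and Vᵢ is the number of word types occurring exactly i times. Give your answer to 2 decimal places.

488.89

Frequencies: seek:4, the:4, know:3, find:3, tree:2, wash:2, must:2, grow:2, should:1, me:1, there:1, wind:1, box:1, both:1, throw:1, see:1
N = 30. Frequency spectrum: V_1=8, V_2=4, V_3=2, V_4=2
M₂ = 1²·8 + 2²·4 + 3²·2 + 4²·2 = 74
K = 10000 × (74 − 30) / 30² = 488.89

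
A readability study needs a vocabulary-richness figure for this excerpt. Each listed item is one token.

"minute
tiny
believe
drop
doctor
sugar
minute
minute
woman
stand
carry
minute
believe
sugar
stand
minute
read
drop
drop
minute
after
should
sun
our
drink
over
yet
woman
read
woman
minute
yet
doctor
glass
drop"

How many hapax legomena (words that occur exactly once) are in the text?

Frequencies: minute:7, drop:4, woman:3, believe:2, doctor:2, sugar:2, stand:2, read:2, yet:2, tiny:1, carry:1, after:1, should:1, sun:1, our:1, drink:1, over:1, glass:1
Hapax (freq=1): after, carry, drink, glass, our, over, should, sun, tiny

9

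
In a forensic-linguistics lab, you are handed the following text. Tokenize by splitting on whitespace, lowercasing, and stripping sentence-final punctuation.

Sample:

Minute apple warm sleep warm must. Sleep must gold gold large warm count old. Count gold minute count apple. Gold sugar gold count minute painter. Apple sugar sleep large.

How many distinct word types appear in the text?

11

Distinct types: {apple, count, gold, large, minute, must, old, painter, sleep, sugar, warm}
V = 11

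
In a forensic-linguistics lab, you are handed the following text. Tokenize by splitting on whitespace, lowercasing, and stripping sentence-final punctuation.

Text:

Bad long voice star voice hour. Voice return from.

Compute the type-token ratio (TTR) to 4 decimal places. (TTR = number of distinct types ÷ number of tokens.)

0.7778

N = 9 tokens, V = 7 types.
TTR = V / N = 7 / 9 = 0.7778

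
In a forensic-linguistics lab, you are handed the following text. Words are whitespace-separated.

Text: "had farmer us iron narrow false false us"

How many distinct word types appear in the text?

6

Distinct types: {false, farmer, had, iron, narrow, us}
V = 6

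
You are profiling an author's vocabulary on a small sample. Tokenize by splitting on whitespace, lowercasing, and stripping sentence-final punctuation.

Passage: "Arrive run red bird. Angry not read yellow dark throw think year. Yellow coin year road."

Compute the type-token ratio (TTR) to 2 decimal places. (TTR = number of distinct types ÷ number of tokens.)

0.88

N = 16 tokens, V = 14 types.
TTR = V / N = 14 / 16 = 0.88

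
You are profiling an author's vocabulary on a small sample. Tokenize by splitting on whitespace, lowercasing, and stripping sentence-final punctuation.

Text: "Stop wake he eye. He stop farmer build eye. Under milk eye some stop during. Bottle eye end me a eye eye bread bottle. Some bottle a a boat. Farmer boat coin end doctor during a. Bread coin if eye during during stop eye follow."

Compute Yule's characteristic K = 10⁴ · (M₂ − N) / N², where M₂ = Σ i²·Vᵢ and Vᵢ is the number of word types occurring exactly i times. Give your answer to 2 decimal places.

Frequencies: eye:8, stop:4, during:4, a:4, bottle:3, he:2, farmer:2, some:2, end:2, bread:2, boat:2, coin:2, wake:1, build:1, under:1, milk:1, me:1, doctor:1, if:1, follow:1
N = 45. Frequency spectrum: V_1=8, V_2=7, V_3=1, V_4=3, V_8=1
M₂ = 1²·8 + 2²·7 + 3²·1 + 4²·3 + 8²·1 = 157
K = 10000 × (157 − 45) / 45² = 553.09

553.09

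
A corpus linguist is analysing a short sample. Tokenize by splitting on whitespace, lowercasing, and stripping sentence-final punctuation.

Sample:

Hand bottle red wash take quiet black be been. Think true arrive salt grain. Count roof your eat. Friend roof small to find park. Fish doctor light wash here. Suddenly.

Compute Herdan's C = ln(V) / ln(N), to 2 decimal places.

0.98

N = 30, V = 28.
ln(V) = 3.332205, ln(N) = 3.401197
C = 3.332205 / 3.401197 = 0.98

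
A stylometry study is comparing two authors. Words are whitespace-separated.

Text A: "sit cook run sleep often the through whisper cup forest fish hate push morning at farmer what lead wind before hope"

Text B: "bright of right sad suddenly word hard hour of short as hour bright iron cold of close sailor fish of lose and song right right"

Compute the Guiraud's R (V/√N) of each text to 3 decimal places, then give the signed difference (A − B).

0.983

A: V=21, N=21, R=4.583
B: V=18, N=25, R=3.600
Difference = 4.583 − 3.600 = 0.983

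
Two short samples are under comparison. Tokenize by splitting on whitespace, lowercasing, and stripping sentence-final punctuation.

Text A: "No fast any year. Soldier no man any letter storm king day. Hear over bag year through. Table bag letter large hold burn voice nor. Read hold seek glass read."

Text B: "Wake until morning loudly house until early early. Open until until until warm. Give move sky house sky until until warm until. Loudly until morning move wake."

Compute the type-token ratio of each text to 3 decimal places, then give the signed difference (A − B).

TTR(A) = 23/30 = 0.767
TTR(B) = 11/27 = 0.407
Difference = 0.767 − 0.407 = 0.360

0.360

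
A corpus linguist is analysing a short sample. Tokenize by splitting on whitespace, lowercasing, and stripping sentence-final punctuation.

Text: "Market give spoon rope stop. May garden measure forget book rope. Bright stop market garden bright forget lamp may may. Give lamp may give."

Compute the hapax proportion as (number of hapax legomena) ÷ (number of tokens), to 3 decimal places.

0.125

Frequencies: may:4, give:3, market:2, rope:2, stop:2, garden:2, forget:2, bright:2, lamp:2, spoon:1, measure:1, book:1
Hapax count = 3; token count = 24.
Ratio = 3 / 24 = 0.125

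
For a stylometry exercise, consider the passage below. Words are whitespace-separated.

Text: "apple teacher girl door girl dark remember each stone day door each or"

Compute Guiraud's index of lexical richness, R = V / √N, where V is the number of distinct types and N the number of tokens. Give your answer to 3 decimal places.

N = 13, V = 10.
√N = 3.605551
R = 10 / 3.605551 = 2.774

2.774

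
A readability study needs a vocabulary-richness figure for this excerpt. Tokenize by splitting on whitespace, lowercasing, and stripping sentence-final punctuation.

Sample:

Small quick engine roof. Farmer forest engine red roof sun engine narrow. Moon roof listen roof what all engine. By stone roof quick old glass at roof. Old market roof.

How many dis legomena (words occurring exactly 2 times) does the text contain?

2

Frequencies: roof:7, engine:4, quick:2, old:2, small:1, farmer:1, forest:1, red:1, sun:1, narrow:1, moon:1, listen:1, what:1, all:1, by:1, stone:1, glass:1, at:1, market:1
Words with frequency 2: old, quick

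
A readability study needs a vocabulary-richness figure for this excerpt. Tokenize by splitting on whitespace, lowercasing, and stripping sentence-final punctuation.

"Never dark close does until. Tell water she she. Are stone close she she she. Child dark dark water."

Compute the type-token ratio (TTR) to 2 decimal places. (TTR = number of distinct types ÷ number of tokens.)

0.58

N = 19 tokens, V = 11 types.
TTR = V / N = 11 / 19 = 0.58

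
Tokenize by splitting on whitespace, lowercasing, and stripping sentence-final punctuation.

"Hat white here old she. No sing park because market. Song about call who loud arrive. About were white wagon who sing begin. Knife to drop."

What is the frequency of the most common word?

2

Frequencies: white:2, sing:2, about:2, who:2, hat:1, here:1, old:1, she:1, no:1, park:1, because:1, market:1, song:1, call:1, loud:1, arrive:1, were:1, wagon:1, begin:1, knife:1, … (2 more, each freq 1)
Most common: 'white' with frequency 2.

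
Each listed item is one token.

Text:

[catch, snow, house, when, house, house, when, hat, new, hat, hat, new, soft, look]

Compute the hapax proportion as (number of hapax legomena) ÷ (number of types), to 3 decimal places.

Frequencies: house:3, hat:3, when:2, new:2, catch:1, snow:1, soft:1, look:1
Hapax count = 4; type count = 8.
Ratio = 4 / 8 = 0.500

0.500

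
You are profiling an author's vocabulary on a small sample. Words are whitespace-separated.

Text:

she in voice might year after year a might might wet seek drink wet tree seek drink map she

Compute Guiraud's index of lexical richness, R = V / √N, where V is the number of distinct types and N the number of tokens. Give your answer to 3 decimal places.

N = 19, V = 12.
√N = 4.358899
R = 12 / 4.358899 = 2.753

2.753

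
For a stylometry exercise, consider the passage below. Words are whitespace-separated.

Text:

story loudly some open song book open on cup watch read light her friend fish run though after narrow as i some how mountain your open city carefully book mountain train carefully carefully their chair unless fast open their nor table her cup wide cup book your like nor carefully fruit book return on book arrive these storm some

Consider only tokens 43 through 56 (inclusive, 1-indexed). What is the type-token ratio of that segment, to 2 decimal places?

Segment tokens 43–56: cup, wide, cup, book, your, like, nor, carefully, fruit, book, return, on, book, arrive
Segment N = 14, segment V = 11.
TTR = 11 / 14 = 0.79

0.79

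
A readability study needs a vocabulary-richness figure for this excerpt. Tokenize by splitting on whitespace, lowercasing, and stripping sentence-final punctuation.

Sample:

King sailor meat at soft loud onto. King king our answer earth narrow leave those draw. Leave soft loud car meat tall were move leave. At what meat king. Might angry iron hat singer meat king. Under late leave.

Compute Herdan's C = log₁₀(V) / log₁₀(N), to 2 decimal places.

0.89

N = 39, V = 26.
log₁₀(V) = 1.414973, log₁₀(N) = 1.591065
C = 1.414973 / 1.591065 = 0.89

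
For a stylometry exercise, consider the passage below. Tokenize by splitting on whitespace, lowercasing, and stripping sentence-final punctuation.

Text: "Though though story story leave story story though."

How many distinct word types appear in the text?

Distinct types: {leave, story, though}
V = 3

3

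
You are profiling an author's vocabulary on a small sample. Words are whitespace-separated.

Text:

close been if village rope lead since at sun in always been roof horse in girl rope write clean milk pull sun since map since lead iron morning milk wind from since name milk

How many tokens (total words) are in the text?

34

Tokens: close, been, if, village, rope, lead, since, at, sun, in, always, been, roof, horse, in, girl, rope, write, clean, milk, pull, sun, since, map, since, lead, iron, morning, milk, wind, from, since, name, milk
N = 34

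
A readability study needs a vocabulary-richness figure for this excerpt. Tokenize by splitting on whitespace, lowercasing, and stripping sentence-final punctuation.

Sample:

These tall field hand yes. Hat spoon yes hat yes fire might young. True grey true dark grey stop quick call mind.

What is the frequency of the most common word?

3

Frequencies: yes:3, hat:2, true:2, grey:2, these:1, tall:1, field:1, hand:1, spoon:1, fire:1, might:1, young:1, dark:1, stop:1, quick:1, call:1, mind:1
Most common: 'yes' with frequency 3.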